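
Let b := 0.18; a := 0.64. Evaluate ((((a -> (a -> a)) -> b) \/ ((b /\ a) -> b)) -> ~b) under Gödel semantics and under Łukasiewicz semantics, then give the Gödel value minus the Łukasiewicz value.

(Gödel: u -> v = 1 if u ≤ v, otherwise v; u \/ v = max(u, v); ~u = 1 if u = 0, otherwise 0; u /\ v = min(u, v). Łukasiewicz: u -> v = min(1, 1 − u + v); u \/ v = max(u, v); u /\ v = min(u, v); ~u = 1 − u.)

-0.82

Gödel evaluation:
  (a -> a): 0.64 ≤ 0.64, so result = 1
  (a -> (a -> a)): 0.64 ≤ 1, so result = 1
  ((a -> (a -> a)) -> b): 1 > 0.18, so result = 0.18
  (b /\ a) = min(0.18, 0.64) = 0.18
  ((b /\ a) -> b): 0.18 ≤ 0.18, so result = 1
  (((a -> (a -> a)) -> b) \/ ((b /\ a) -> b)) = max(0.18, 1) = 1
  ~b: Gödel ¬ of 0.18 = 0 (operand ≠ 0)
  ((((a -> (a -> a)) -> b) \/ ((b /\ a) -> b)) -> ~b): 1 > 0, so result = 0
  Gödel value = 0
Łukasiewicz evaluation:
  (a -> a): min(1, 1 − 0.64 + 0.64) = 1
  (a -> (a -> a)): min(1, 1 − 0.64 + 1) = 1
  ((a -> (a -> a)) -> b): min(1, 1 − 1 + 0.18) = 0.18
  (b /\ a) = min(0.18, 0.64) = 0.18
  ((b /\ a) -> b): min(1, 1 − 0.18 + 0.18) = 1
  (((a -> (a -> a)) -> b) \/ ((b /\ a) -> b)) = max(0.18, 1) = 1
  ~b: Łukasiewicz ¬ gives 1 − 0.18 = 0.82
  ((((a -> (a -> a)) -> b) \/ ((b /\ a) -> b)) -> ~b): min(1, 1 − 1 + 0.82) = 0.82
  Łukasiewicz value = 0.82
Difference: 0 − 0.82 = -0.82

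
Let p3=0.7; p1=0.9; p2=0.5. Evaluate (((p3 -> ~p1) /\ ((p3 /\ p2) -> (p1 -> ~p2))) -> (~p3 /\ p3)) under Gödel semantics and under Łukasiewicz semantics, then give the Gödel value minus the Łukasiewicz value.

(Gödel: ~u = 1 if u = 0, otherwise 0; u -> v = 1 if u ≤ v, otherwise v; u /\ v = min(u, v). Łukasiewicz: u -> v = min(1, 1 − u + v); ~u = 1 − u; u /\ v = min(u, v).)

Gödel evaluation:
  ~p1: Gödel ¬ of 0.9 = 0 (operand ≠ 0)
  (p3 -> ~p1): 0.7 > 0, so result = 0
  (p3 /\ p2) = min(0.7, 0.5) = 0.5
  ~p2: Gödel ¬ of 0.5 = 0 (operand ≠ 0)
  (p1 -> ~p2): 0.9 > 0, so result = 0
  ((p3 /\ p2) -> (p1 -> ~p2)): 0.5 > 0, so result = 0
  ((p3 -> ~p1) /\ ((p3 /\ p2) -> (p1 -> ~p2))) = min(0, 0) = 0
  ~p3: Gödel ¬ of 0.7 = 0 (operand ≠ 0)
  (~p3 /\ p3) = min(0, 0.7) = 0
  (((p3 -> ~p1) /\ ((p3 /\ p2) -> (p1 -> ~p2))) -> (~p3 /\ p3)): 0 ≤ 0, so result = 1
  Gödel value = 1
Łukasiewicz evaluation:
  ~p1: Łukasiewicz ¬ gives 1 − 0.9 = 0.1
  (p3 -> ~p1): min(1, 1 − 0.7 + 0.1) = 0.4
  (p3 /\ p2) = min(0.7, 0.5) = 0.5
  ~p2: Łukasiewicz ¬ gives 1 − 0.5 = 0.5
  (p1 -> ~p2): min(1, 1 − 0.9 + 0.5) = 0.6
  ((p3 /\ p2) -> (p1 -> ~p2)): min(1, 1 − 0.5 + 0.6) = 1
  ((p3 -> ~p1) /\ ((p3 /\ p2) -> (p1 -> ~p2))) = min(0.4, 1) = 0.4
  ~p3: Łukasiewicz ¬ gives 1 − 0.7 = 0.3
  (~p3 /\ p3) = min(0.3, 0.7) = 0.3
  (((p3 -> ~p1) /\ ((p3 /\ p2) -> (p1 -> ~p2))) -> (~p3 /\ p3)): min(1, 1 − 0.4 + 0.3) = 0.9
  Łukasiewicz value = 0.9
Difference: 1 − 0.9 = 0.10

0.10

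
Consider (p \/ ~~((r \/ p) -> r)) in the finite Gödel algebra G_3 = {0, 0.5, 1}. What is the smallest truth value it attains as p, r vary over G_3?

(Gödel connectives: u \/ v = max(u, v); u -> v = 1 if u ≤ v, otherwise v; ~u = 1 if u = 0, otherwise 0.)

0.50

The minimum is attained at p = 0.5, r = 0:
  (r \/ p) = max(0, 0.5) = 0.5
  ((r \/ p) -> r): 0.5 > 0, so result = 0
  ~((r \/ p) -> r): Gödel ¬ of 0 = 1 (operand is 0)
  ~~((r \/ p) -> r): Gödel ¬ of 1 = 0 (operand ≠ 0)
  (p \/ ~~((r \/ p) -> r)) = max(0.5, 0) = 0.5
Checking all 9 assignments confirms none give a value below 0.50.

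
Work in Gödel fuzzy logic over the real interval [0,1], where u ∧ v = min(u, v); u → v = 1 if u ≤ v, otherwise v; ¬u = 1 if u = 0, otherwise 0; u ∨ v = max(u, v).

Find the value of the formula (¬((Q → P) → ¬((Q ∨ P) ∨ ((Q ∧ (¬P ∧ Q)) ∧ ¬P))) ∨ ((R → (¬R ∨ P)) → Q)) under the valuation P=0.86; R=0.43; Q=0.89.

(Q → P): 0.89 > 0.86, so result = 0.86
(Q ∨ P) = max(0.89, 0.86) = 0.89
¬P: Gödel ¬ of 0.86 = 0 (operand ≠ 0)
(¬P ∧ Q) = min(0, 0.89) = 0
(Q ∧ (¬P ∧ Q)) = min(0.89, 0) = 0
¬P: Gödel ¬ of 0.86 = 0 (operand ≠ 0)
((Q ∧ (¬P ∧ Q)) ∧ ¬P) = min(0, 0) = 0
((Q ∨ P) ∨ ((Q ∧ (¬P ∧ Q)) ∧ ¬P)) = max(0.89, 0) = 0.89
¬((Q ∨ P) ∨ ((Q ∧ (¬P ∧ Q)) ∧ ¬P)): Gödel ¬ of 0.89 = 0 (operand ≠ 0)
((Q → P) → ¬((Q ∨ P) ∨ ((Q ∧ (¬P ∧ Q)) ∧ ¬P))): 0.86 > 0, so result = 0
¬((Q → P) → ¬((Q ∨ P) ∨ ((Q ∧ (¬P ∧ Q)) ∧ ¬P))): Gödel ¬ of 0 = 1 (operand is 0)
¬R: Gödel ¬ of 0.43 = 0 (operand ≠ 0)
(¬R ∨ P) = max(0, 0.86) = 0.86
(R → (¬R ∨ P)): 0.43 ≤ 0.86, so result = 1
((R → (¬R ∨ P)) → Q): 1 > 0.89, so result = 0.89
(¬((Q → P) → ¬((Q ∨ P) ∨ ((Q ∧ (¬P ∧ Q)) ∧ ¬P))) ∨ ((R → (¬R ∨ P)) → Q)) = max(1, 0.89) = 1

1.00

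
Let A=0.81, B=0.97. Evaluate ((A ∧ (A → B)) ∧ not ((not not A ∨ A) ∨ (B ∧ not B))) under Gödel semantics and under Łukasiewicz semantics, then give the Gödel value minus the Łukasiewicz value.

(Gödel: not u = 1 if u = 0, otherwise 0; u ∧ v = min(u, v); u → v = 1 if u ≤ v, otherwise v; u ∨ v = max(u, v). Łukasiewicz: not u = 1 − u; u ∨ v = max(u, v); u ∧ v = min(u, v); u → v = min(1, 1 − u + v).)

-0.19

Gödel evaluation:
  (A → B): 0.81 ≤ 0.97, so result = 1
  (A ∧ (A → B)) = min(0.81, 1) = 0.81
  not A: Gödel ¬ of 0.81 = 0 (operand ≠ 0)
  not not A: Gödel ¬ of 0 = 1 (operand is 0)
  (not not A ∨ A) = max(1, 0.81) = 1
  not B: Gödel ¬ of 0.97 = 0 (operand ≠ 0)
  (B ∧ not B) = min(0.97, 0) = 0
  ((not not A ∨ A) ∨ (B ∧ not B)) = max(1, 0) = 1
  not ((not not A ∨ A) ∨ (B ∧ not B)): Gödel ¬ of 1 = 0 (operand ≠ 0)
  ((A ∧ (A → B)) ∧ not ((not not A ∨ A) ∨ (B ∧ not B))) = min(0.81, 0) = 0
  Gödel value = 0
Łukasiewicz evaluation:
  (A → B): min(1, 1 − 0.81 + 0.97) = 1
  (A ∧ (A → B)) = min(0.81, 1) = 0.81
  not A: Łukasiewicz ¬ gives 1 − 0.81 = 0.19
  not not A: Łukasiewicz ¬ gives 1 − 0.19 = 0.81
  (not not A ∨ A) = max(0.81, 0.81) = 0.81
  not B: Łukasiewicz ¬ gives 1 − 0.97 = 0.03
  (B ∧ not B) = min(0.97, 0.03) = 0.03
  ((not not A ∨ A) ∨ (B ∧ not B)) = max(0.81, 0.03) = 0.81
  not ((not not A ∨ A) ∨ (B ∧ not B)): Łukasiewicz ¬ gives 1 − 0.81 = 0.19
  ((A ∧ (A → B)) ∧ not ((not not A ∨ A) ∨ (B ∧ not B))) = min(0.81, 0.19) = 0.19
  Łukasiewicz value = 0.19
Difference: 0 − 0.19 = -0.19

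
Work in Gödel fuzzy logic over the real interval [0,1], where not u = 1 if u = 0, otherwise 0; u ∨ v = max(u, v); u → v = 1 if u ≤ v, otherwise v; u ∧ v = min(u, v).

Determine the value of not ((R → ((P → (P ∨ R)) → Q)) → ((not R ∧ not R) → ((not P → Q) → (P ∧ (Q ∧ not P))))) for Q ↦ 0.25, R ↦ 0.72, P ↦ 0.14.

(P ∨ R) = max(0.14, 0.72) = 0.72
(P → (P ∨ R)): 0.14 ≤ 0.72, so result = 1
((P → (P ∨ R)) → Q): 1 > 0.25, so result = 0.25
(R → ((P → (P ∨ R)) → Q)): 0.72 > 0.25, so result = 0.25
not R: Gödel ¬ of 0.72 = 0 (operand ≠ 0)
not R: Gödel ¬ of 0.72 = 0 (operand ≠ 0)
(not R ∧ not R) = min(0, 0) = 0
not P: Gödel ¬ of 0.14 = 0 (operand ≠ 0)
(not P → Q): 0 ≤ 0.25, so result = 1
not P: Gödel ¬ of 0.14 = 0 (operand ≠ 0)
(Q ∧ not P) = min(0.25, 0) = 0
(P ∧ (Q ∧ not P)) = min(0.14, 0) = 0
((not P → Q) → (P ∧ (Q ∧ not P))): 1 > 0, so result = 0
((not R ∧ not R) → ((not P → Q) → (P ∧ (Q ∧ not P)))): 0 ≤ 0, so result = 1
((R → ((P → (P ∨ R)) → Q)) → ((not R ∧ not R) → ((not P → Q) → (P ∧ (Q ∧ not P))))): 0.25 ≤ 1, so result = 1
not ((R → ((P → (P ∨ R)) → Q)) → ((not R ∧ not R) → ((not P → Q) → (P ∧ (Q ∧ not P))))): Gödel ¬ of 1 = 0 (operand ≠ 0)

0.00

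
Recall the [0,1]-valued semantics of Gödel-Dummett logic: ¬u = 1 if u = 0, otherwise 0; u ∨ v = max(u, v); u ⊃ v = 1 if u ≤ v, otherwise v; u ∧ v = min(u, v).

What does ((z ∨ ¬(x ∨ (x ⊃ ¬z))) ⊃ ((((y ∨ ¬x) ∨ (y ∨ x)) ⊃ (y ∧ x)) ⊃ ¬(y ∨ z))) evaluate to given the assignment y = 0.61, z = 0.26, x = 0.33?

0.00

¬z: Gödel ¬ of 0.26 = 0 (operand ≠ 0)
(x ⊃ ¬z): 0.33 > 0, so result = 0
(x ∨ (x ⊃ ¬z)) = max(0.33, 0) = 0.33
¬(x ∨ (x ⊃ ¬z)): Gödel ¬ of 0.33 = 0 (operand ≠ 0)
(z ∨ ¬(x ∨ (x ⊃ ¬z))) = max(0.26, 0) = 0.26
¬x: Gödel ¬ of 0.33 = 0 (operand ≠ 0)
(y ∨ ¬x) = max(0.61, 0) = 0.61
(y ∨ x) = max(0.61, 0.33) = 0.61
((y ∨ ¬x) ∨ (y ∨ x)) = max(0.61, 0.61) = 0.61
(y ∧ x) = min(0.61, 0.33) = 0.33
(((y ∨ ¬x) ∨ (y ∨ x)) ⊃ (y ∧ x)): 0.61 > 0.33, so result = 0.33
(y ∨ z) = max(0.61, 0.26) = 0.61
¬(y ∨ z): Gödel ¬ of 0.61 = 0 (operand ≠ 0)
((((y ∨ ¬x) ∨ (y ∨ x)) ⊃ (y ∧ x)) ⊃ ¬(y ∨ z)): 0.33 > 0, so result = 0
((z ∨ ¬(x ∨ (x ⊃ ¬z))) ⊃ ((((y ∨ ¬x) ∨ (y ∨ x)) ⊃ (y ∧ x)) ⊃ ¬(y ∨ z))): 0.26 > 0, so result = 0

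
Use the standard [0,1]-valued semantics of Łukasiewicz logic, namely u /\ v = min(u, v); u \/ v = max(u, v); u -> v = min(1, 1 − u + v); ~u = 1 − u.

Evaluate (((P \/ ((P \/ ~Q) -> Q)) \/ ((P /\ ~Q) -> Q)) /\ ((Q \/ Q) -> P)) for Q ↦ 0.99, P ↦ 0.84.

0.85

~Q: Łukasiewicz ¬ gives 1 − 0.99 = 0.01
(P \/ ~Q) = max(0.84, 0.01) = 0.84
((P \/ ~Q) -> Q): min(1, 1 − 0.84 + 0.99) = 1
(P \/ ((P \/ ~Q) -> Q)) = max(0.84, 1) = 1
~Q: Łukasiewicz ¬ gives 1 − 0.99 = 0.01
(P /\ ~Q) = min(0.84, 0.01) = 0.01
((P /\ ~Q) -> Q): min(1, 1 − 0.01 + 0.99) = 1
((P \/ ((P \/ ~Q) -> Q)) \/ ((P /\ ~Q) -> Q)) = max(1, 1) = 1
(Q \/ Q) = max(0.99, 0.99) = 0.99
((Q \/ Q) -> P): min(1, 1 − 0.99 + 0.84) = 0.85
(((P \/ ((P \/ ~Q) -> Q)) \/ ((P /\ ~Q) -> Q)) /\ ((Q \/ Q) -> P)) = min(1, 0.85) = 0.85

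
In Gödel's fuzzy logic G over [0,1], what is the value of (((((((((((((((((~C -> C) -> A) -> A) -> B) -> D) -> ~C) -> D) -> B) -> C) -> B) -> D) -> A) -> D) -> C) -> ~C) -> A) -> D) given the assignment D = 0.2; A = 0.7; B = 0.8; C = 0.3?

0.20

~C: Gödel ¬ of 0.3 = 0 (operand ≠ 0)
(~C -> C): 0 ≤ 0.3, so result = 1
((~C -> C) -> A): 1 > 0.7, so result = 0.7
(((~C -> C) -> A) -> A): 0.7 ≤ 0.7, so result = 1
((((~C -> C) -> A) -> A) -> B): 1 > 0.8, so result = 0.8
(((((~C -> C) -> A) -> A) -> B) -> D): 0.8 > 0.2, so result = 0.2
~C: Gödel ¬ of 0.3 = 0 (operand ≠ 0)
((((((~C -> C) -> A) -> A) -> B) -> D) -> ~C): 0.2 > 0, so result = 0
(((((((~C -> C) -> A) -> A) -> B) -> D) -> ~C) -> D): 0 ≤ 0.2, so result = 1
((((((((~C -> C) -> A) -> A) -> B) -> D) -> ~C) -> D) -> B): 1 > 0.8, so result = 0.8
(((((((((~C -> C) -> A) -> A) -> B) -> D) -> ~C) -> D) -> B) -> C): 0.8 > 0.3, so result = 0.3
((((((((((~C -> C) -> A) -> A) -> B) -> D) -> ~C) -> D) -> B) -> C) -> B): 0.3 ≤ 0.8, so result = 1
(((((((((((~C -> C) -> A) -> A) -> B) -> D) -> ~C) -> D) -> B) -> C) -> B) -> D): 1 > 0.2, so result = 0.2
((((((((((((~C -> C) -> A) -> A) -> B) -> D) -> ~C) -> D) -> B) -> C) -> B) -> D) -> A): 0.2 ≤ 0.7, so result = 1
(((((((((((((~C -> C) -> A) -> A) -> B) -> D) -> ~C) -> D) -> B) -> C) -> B) -> D) -> A) -> D): 1 > 0.2, so result = 0.2
((((((((((((((~C -> C) -> A) -> A) -> B) -> D) -> ~C) -> D) -> B) -> C) -> B) -> D) -> A) -> D) -> C): 0.2 ≤ 0.3, so result = 1
~C: Gödel ¬ of 0.3 = 0 (operand ≠ 0)
(((((((((((((((~C -> C) -> A) -> A) -> B) -> D) -> ~C) -> D) -> B) -> C) -> B) -> D) -> A) -> D) -> C) -> ~C): 1 > 0, so result = 0
((((((((((((((((~C -> C) -> A) -> A) -> B) -> D) -> ~C) -> D) -> B) -> C) -> B) -> D) -> A) -> D) -> C) -> ~C) -> A): 0 ≤ 0.7, so result = 1
(((((((((((((((((~C -> C) -> A) -> A) -> B) -> D) -> ~C) -> D) -> B) -> C) -> B) -> D) -> A) -> D) -> C) -> ~C) -> A) -> D): 1 > 0.2, so result = 0.2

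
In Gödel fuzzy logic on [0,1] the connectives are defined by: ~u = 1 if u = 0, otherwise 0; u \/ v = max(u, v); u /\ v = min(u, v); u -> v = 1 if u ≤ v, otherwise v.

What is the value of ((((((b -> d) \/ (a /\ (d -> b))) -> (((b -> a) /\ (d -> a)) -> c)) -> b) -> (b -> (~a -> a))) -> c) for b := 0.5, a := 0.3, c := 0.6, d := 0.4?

0.60

(b -> d): 0.5 > 0.4, so result = 0.4
(d -> b): 0.4 ≤ 0.5, so result = 1
(a /\ (d -> b)) = min(0.3, 1) = 0.3
((b -> d) \/ (a /\ (d -> b))) = max(0.4, 0.3) = 0.4
(b -> a): 0.5 > 0.3, so result = 0.3
(d -> a): 0.4 > 0.3, so result = 0.3
((b -> a) /\ (d -> a)) = min(0.3, 0.3) = 0.3
(((b -> a) /\ (d -> a)) -> c): 0.3 ≤ 0.6, so result = 1
(((b -> d) \/ (a /\ (d -> b))) -> (((b -> a) /\ (d -> a)) -> c)): 0.4 ≤ 1, so result = 1
((((b -> d) \/ (a /\ (d -> b))) -> (((b -> a) /\ (d -> a)) -> c)) -> b): 1 > 0.5, so result = 0.5
~a: Gödel ¬ of 0.3 = 0 (operand ≠ 0)
(~a -> a): 0 ≤ 0.3, so result = 1
(b -> (~a -> a)): 0.5 ≤ 1, so result = 1
(((((b -> d) \/ (a /\ (d -> b))) -> (((b -> a) /\ (d -> a)) -> c)) -> b) -> (b -> (~a -> a))): 0.5 ≤ 1, so result = 1
((((((b -> d) \/ (a /\ (d -> b))) -> (((b -> a) /\ (d -> a)) -> c)) -> b) -> (b -> (~a -> a))) -> c): 1 > 0.6, so result = 0.6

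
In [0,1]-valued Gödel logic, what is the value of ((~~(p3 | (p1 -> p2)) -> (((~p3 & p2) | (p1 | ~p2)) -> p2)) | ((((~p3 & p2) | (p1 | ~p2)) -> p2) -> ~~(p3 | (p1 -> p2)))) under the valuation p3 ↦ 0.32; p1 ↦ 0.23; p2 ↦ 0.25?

(p1 -> p2): 0.23 ≤ 0.25, so result = 1
(p3 | (p1 -> p2)) = max(0.32, 1) = 1
~(p3 | (p1 -> p2)): Gödel ¬ of 1 = 0 (operand ≠ 0)
~~(p3 | (p1 -> p2)): Gödel ¬ of 0 = 1 (operand is 0)
~p3: Gödel ¬ of 0.32 = 0 (operand ≠ 0)
(~p3 & p2) = min(0, 0.25) = 0
~p2: Gödel ¬ of 0.25 = 0 (operand ≠ 0)
(p1 | ~p2) = max(0.23, 0) = 0.23
((~p3 & p2) | (p1 | ~p2)) = max(0, 0.23) = 0.23
(((~p3 & p2) | (p1 | ~p2)) -> p2): 0.23 ≤ 0.25, so result = 1
(~~(p3 | (p1 -> p2)) -> (((~p3 & p2) | (p1 | ~p2)) -> p2)): 1 ≤ 1, so result = 1
~p3: Gödel ¬ of 0.32 = 0 (operand ≠ 0)
(~p3 & p2) = min(0, 0.25) = 0
~p2: Gödel ¬ of 0.25 = 0 (operand ≠ 0)
(p1 | ~p2) = max(0.23, 0) = 0.23
((~p3 & p2) | (p1 | ~p2)) = max(0, 0.23) = 0.23
(((~p3 & p2) | (p1 | ~p2)) -> p2): 0.23 ≤ 0.25, so result = 1
(p1 -> p2): 0.23 ≤ 0.25, so result = 1
(p3 | (p1 -> p2)) = max(0.32, 1) = 1
~(p3 | (p1 -> p2)): Gödel ¬ of 1 = 0 (operand ≠ 0)
~~(p3 | (p1 -> p2)): Gödel ¬ of 0 = 1 (operand is 0)
((((~p3 & p2) | (p1 | ~p2)) -> p2) -> ~~(p3 | (p1 -> p2))): 1 ≤ 1, so result = 1
((~~(p3 | (p1 -> p2)) -> (((~p3 & p2) | (p1 | ~p2)) -> p2)) | ((((~p3 & p2) | (p1 | ~p2)) -> p2) -> ~~(p3 | (p1 -> p2)))) = max(1, 1) = 1

1.00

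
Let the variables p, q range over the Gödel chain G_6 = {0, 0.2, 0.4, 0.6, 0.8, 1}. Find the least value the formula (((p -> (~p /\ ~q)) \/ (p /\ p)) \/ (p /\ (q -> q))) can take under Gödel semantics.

The minimum is attained at p = 0.2, q = 0:
  ~p: Gödel ¬ of 0.2 = 0 (operand ≠ 0)
  ~q: Gödel ¬ of 0 = 1 (operand is 0)
  (~p /\ ~q) = min(0, 1) = 0
  (p -> (~p /\ ~q)): 0.2 > 0, so result = 0
  (p /\ p) = min(0.2, 0.2) = 0.2
  ((p -> (~p /\ ~q)) \/ (p /\ p)) = max(0, 0.2) = 0.2
  (q -> q): 0 ≤ 0, so result = 1
  (p /\ (q -> q)) = min(0.2, 1) = 0.2
  (((p -> (~p /\ ~q)) \/ (p /\ p)) \/ (p /\ (q -> q))) = max(0.2, 0.2) = 0.2
Checking all 36 assignments confirms none give a value below 0.20.

0.20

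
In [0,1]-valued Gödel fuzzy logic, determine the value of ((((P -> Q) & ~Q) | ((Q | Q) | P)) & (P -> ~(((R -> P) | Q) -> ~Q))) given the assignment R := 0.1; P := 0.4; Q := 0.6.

0.60

(P -> Q): 0.4 ≤ 0.6, so result = 1
~Q: Gödel ¬ of 0.6 = 0 (operand ≠ 0)
((P -> Q) & ~Q) = min(1, 0) = 0
(Q | Q) = max(0.6, 0.6) = 0.6
((Q | Q) | P) = max(0.6, 0.4) = 0.6
(((P -> Q) & ~Q) | ((Q | Q) | P)) = max(0, 0.6) = 0.6
(R -> P): 0.1 ≤ 0.4, so result = 1
((R -> P) | Q) = max(1, 0.6) = 1
~Q: Gödel ¬ of 0.6 = 0 (operand ≠ 0)
(((R -> P) | Q) -> ~Q): 1 > 0, so result = 0
~(((R -> P) | Q) -> ~Q): Gödel ¬ of 0 = 1 (operand is 0)
(P -> ~(((R -> P) | Q) -> ~Q)): 0.4 ≤ 1, so result = 1
((((P -> Q) & ~Q) | ((Q | Q) | P)) & (P -> ~(((R -> P) | Q) -> ~Q))) = min(0.6, 1) = 0.6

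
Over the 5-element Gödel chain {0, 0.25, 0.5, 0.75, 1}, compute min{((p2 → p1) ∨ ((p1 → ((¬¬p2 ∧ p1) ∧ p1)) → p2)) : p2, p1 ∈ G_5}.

The minimum is attained at p2 = 0.25, p1 = 0:
  (p2 → p1): 0.25 > 0, so result = 0
  ¬p2: Gödel ¬ of 0.25 = 0 (operand ≠ 0)
  ¬¬p2: Gödel ¬ of 0 = 1 (operand is 0)
  (¬¬p2 ∧ p1) = min(1, 0) = 0
  ((¬¬p2 ∧ p1) ∧ p1) = min(0, 0) = 0
  (p1 → ((¬¬p2 ∧ p1) ∧ p1)): 0 ≤ 0, so result = 1
  ((p1 → ((¬¬p2 ∧ p1) ∧ p1)) → p2): 1 > 0.25, so result = 0.25
  ((p2 → p1) ∨ ((p1 → ((¬¬p2 ∧ p1) ∧ p1)) → p2)) = max(0, 0.25) = 0.25
Checking all 25 assignments confirms none give a value below 0.25.

0.25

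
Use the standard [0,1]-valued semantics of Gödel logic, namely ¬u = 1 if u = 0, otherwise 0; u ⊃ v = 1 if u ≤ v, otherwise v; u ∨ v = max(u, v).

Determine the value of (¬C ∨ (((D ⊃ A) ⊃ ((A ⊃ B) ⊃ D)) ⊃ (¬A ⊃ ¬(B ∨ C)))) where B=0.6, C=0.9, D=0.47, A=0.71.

1.00

¬C: Gödel ¬ of 0.9 = 0 (operand ≠ 0)
(D ⊃ A): 0.47 ≤ 0.71, so result = 1
(A ⊃ B): 0.71 > 0.6, so result = 0.6
((A ⊃ B) ⊃ D): 0.6 > 0.47, so result = 0.47
((D ⊃ A) ⊃ ((A ⊃ B) ⊃ D)): 1 > 0.47, so result = 0.47
¬A: Gödel ¬ of 0.71 = 0 (operand ≠ 0)
(B ∨ C) = max(0.6, 0.9) = 0.9
¬(B ∨ C): Gödel ¬ of 0.9 = 0 (operand ≠ 0)
(¬A ⊃ ¬(B ∨ C)): 0 ≤ 0, so result = 1
(((D ⊃ A) ⊃ ((A ⊃ B) ⊃ D)) ⊃ (¬A ⊃ ¬(B ∨ C))): 0.47 ≤ 1, so result = 1
(¬C ∨ (((D ⊃ A) ⊃ ((A ⊃ B) ⊃ D)) ⊃ (¬A ⊃ ¬(B ∨ C)))) = max(0, 1) = 1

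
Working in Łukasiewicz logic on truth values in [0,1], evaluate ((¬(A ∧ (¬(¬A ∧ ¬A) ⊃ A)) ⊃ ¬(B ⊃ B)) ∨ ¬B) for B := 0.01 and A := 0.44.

0.99

¬A: Łukasiewicz ¬ gives 1 − 0.44 = 0.56
¬A: Łukasiewicz ¬ gives 1 − 0.44 = 0.56
(¬A ∧ ¬A) = min(0.56, 0.56) = 0.56
¬(¬A ∧ ¬A): Łukasiewicz ¬ gives 1 − 0.56 = 0.44
(¬(¬A ∧ ¬A) ⊃ A): min(1, 1 − 0.44 + 0.44) = 1
(A ∧ (¬(¬A ∧ ¬A) ⊃ A)) = min(0.44, 1) = 0.44
¬(A ∧ (¬(¬A ∧ ¬A) ⊃ A)): Łukasiewicz ¬ gives 1 − 0.44 = 0.56
(B ⊃ B): min(1, 1 − 0.01 + 0.01) = 1
¬(B ⊃ B): Łukasiewicz ¬ gives 1 − 1 = 0
(¬(A ∧ (¬(¬A ∧ ¬A) ⊃ A)) ⊃ ¬(B ⊃ B)): min(1, 1 − 0.56 + 0) = 0.44
¬B: Łukasiewicz ¬ gives 1 − 0.01 = 0.99
((¬(A ∧ (¬(¬A ∧ ¬A) ⊃ A)) ⊃ ¬(B ⊃ B)) ∨ ¬B) = max(0.44, 0.99) = 0.99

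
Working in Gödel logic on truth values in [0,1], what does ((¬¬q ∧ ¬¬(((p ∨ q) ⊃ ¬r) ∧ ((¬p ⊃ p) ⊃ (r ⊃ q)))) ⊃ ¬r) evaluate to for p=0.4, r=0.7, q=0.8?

1.00

¬q: Gödel ¬ of 0.8 = 0 (operand ≠ 0)
¬¬q: Gödel ¬ of 0 = 1 (operand is 0)
(p ∨ q) = max(0.4, 0.8) = 0.8
¬r: Gödel ¬ of 0.7 = 0 (operand ≠ 0)
((p ∨ q) ⊃ ¬r): 0.8 > 0, so result = 0
¬p: Gödel ¬ of 0.4 = 0 (operand ≠ 0)
(¬p ⊃ p): 0 ≤ 0.4, so result = 1
(r ⊃ q): 0.7 ≤ 0.8, so result = 1
((¬p ⊃ p) ⊃ (r ⊃ q)): 1 ≤ 1, so result = 1
(((p ∨ q) ⊃ ¬r) ∧ ((¬p ⊃ p) ⊃ (r ⊃ q))) = min(0, 1) = 0
¬(((p ∨ q) ⊃ ¬r) ∧ ((¬p ⊃ p) ⊃ (r ⊃ q))): Gödel ¬ of 0 = 1 (operand is 0)
¬¬(((p ∨ q) ⊃ ¬r) ∧ ((¬p ⊃ p) ⊃ (r ⊃ q))): Gödel ¬ of 1 = 0 (operand ≠ 0)
(¬¬q ∧ ¬¬(((p ∨ q) ⊃ ¬r) ∧ ((¬p ⊃ p) ⊃ (r ⊃ q)))) = min(1, 0) = 0
¬r: Gödel ¬ of 0.7 = 0 (operand ≠ 0)
((¬¬q ∧ ¬¬(((p ∨ q) ⊃ ¬r) ∧ ((¬p ⊃ p) ⊃ (r ⊃ q)))) ⊃ ¬r): 0 ≤ 0, so result = 1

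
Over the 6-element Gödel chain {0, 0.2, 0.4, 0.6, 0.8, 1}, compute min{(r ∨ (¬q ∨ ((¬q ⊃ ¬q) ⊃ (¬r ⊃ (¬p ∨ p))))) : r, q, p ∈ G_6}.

The minimum is attained at r = 0, q = 0.2, p = 0.2:
  ¬q: Gödel ¬ of 0.2 = 0 (operand ≠ 0)
  ¬q: Gödel ¬ of 0.2 = 0 (operand ≠ 0)
  ¬q: Gödel ¬ of 0.2 = 0 (operand ≠ 0)
  (¬q ⊃ ¬q): 0 ≤ 0, so result = 1
  ¬r: Gödel ¬ of 0 = 1 (operand is 0)
  ¬p: Gödel ¬ of 0.2 = 0 (operand ≠ 0)
  (¬p ∨ p) = max(0, 0.2) = 0.2
  (¬r ⊃ (¬p ∨ p)): 1 > 0.2, so result = 0.2
  ((¬q ⊃ ¬q) ⊃ (¬r ⊃ (¬p ∨ p))): 1 > 0.2, so result = 0.2
  (¬q ∨ ((¬q ⊃ ¬q) ⊃ (¬r ⊃ (¬p ∨ p)))) = max(0, 0.2) = 0.2
  (r ∨ (¬q ∨ ((¬q ⊃ ¬q) ⊃ (¬r ⊃ (¬p ∨ p))))) = max(0, 0.2) = 0.2
Checking all 216 assignments confirms none give a value below 0.20.

0.20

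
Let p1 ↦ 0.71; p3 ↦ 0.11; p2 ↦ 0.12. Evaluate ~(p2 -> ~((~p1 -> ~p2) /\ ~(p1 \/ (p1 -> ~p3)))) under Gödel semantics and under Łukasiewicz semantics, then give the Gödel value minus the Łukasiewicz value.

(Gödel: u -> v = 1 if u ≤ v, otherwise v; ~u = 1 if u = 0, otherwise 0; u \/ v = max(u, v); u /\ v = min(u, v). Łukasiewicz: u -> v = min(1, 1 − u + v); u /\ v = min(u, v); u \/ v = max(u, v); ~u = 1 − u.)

Gödel evaluation:
  ~p1: Gödel ¬ of 0.71 = 0 (operand ≠ 0)
  ~p2: Gödel ¬ of 0.12 = 0 (operand ≠ 0)
  (~p1 -> ~p2): 0 ≤ 0, so result = 1
  ~p3: Gödel ¬ of 0.11 = 0 (operand ≠ 0)
  (p1 -> ~p3): 0.71 > 0, so result = 0
  (p1 \/ (p1 -> ~p3)) = max(0.71, 0) = 0.71
  ~(p1 \/ (p1 -> ~p3)): Gödel ¬ of 0.71 = 0 (operand ≠ 0)
  ((~p1 -> ~p2) /\ ~(p1 \/ (p1 -> ~p3))) = min(1, 0) = 0
  ~((~p1 -> ~p2) /\ ~(p1 \/ (p1 -> ~p3))): Gödel ¬ of 0 = 1 (operand is 0)
  (p2 -> ~((~p1 -> ~p2) /\ ~(p1 \/ (p1 -> ~p3)))): 0.12 ≤ 1, so result = 1
  ~(p2 -> ~((~p1 -> ~p2) /\ ~(p1 \/ (p1 -> ~p3)))): Gödel ¬ of 1 = 0 (operand ≠ 0)
  Gödel value = 0
Łukasiewicz evaluation:
  ~p1: Łukasiewicz ¬ gives 1 − 0.71 = 0.29
  ~p2: Łukasiewicz ¬ gives 1 − 0.12 = 0.88
  (~p1 -> ~p2): min(1, 1 − 0.29 + 0.88) = 1
  ~p3: Łukasiewicz ¬ gives 1 − 0.11 = 0.89
  (p1 -> ~p3): min(1, 1 − 0.71 + 0.89) = 1
  (p1 \/ (p1 -> ~p3)) = max(0.71, 1) = 1
  ~(p1 \/ (p1 -> ~p3)): Łukasiewicz ¬ gives 1 − 1 = 0
  ((~p1 -> ~p2) /\ ~(p1 \/ (p1 -> ~p3))) = min(1, 0) = 0
  ~((~p1 -> ~p2) /\ ~(p1 \/ (p1 -> ~p3))): Łukasiewicz ¬ gives 1 − 0 = 1
  (p2 -> ~((~p1 -> ~p2) /\ ~(p1 \/ (p1 -> ~p3)))): min(1, 1 − 0.12 + 1) = 1
  ~(p2 -> ~((~p1 -> ~p2) /\ ~(p1 \/ (p1 -> ~p3)))): Łukasiewicz ¬ gives 1 − 1 = 0
  Łukasiewicz value = 0
Difference: 0 − 0 = 0.00

0.00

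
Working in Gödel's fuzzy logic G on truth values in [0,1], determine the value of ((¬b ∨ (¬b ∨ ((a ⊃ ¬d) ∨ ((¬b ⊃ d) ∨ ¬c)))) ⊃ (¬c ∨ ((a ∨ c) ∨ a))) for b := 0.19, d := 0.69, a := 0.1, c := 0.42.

¬b: Gödel ¬ of 0.19 = 0 (operand ≠ 0)
¬b: Gödel ¬ of 0.19 = 0 (operand ≠ 0)
¬d: Gödel ¬ of 0.69 = 0 (operand ≠ 0)
(a ⊃ ¬d): 0.1 > 0, so result = 0
¬b: Gödel ¬ of 0.19 = 0 (operand ≠ 0)
(¬b ⊃ d): 0 ≤ 0.69, so result = 1
¬c: Gödel ¬ of 0.42 = 0 (operand ≠ 0)
((¬b ⊃ d) ∨ ¬c) = max(1, 0) = 1
((a ⊃ ¬d) ∨ ((¬b ⊃ d) ∨ ¬c)) = max(0, 1) = 1
(¬b ∨ ((a ⊃ ¬d) ∨ ((¬b ⊃ d) ∨ ¬c))) = max(0, 1) = 1
(¬b ∨ (¬b ∨ ((a ⊃ ¬d) ∨ ((¬b ⊃ d) ∨ ¬c)))) = max(0, 1) = 1
¬c: Gödel ¬ of 0.42 = 0 (operand ≠ 0)
(a ∨ c) = max(0.1, 0.42) = 0.42
((a ∨ c) ∨ a) = max(0.42, 0.1) = 0.42
(¬c ∨ ((a ∨ c) ∨ a)) = max(0, 0.42) = 0.42
((¬b ∨ (¬b ∨ ((a ⊃ ¬d) ∨ ((¬b ⊃ d) ∨ ¬c)))) ⊃ (¬c ∨ ((a ∨ c) ∨ a))): 1 > 0.42, so result = 0.42

0.42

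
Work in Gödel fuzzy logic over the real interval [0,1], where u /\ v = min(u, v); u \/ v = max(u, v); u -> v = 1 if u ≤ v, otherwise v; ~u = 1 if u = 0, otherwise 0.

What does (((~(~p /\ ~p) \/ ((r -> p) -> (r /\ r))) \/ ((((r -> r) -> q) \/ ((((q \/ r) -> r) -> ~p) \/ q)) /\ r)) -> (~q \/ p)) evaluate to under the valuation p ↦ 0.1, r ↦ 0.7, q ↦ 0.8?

0.10

~p: Gödel ¬ of 0.1 = 0 (operand ≠ 0)
~p: Gödel ¬ of 0.1 = 0 (operand ≠ 0)
(~p /\ ~p) = min(0, 0) = 0
~(~p /\ ~p): Gödel ¬ of 0 = 1 (operand is 0)
(r -> p): 0.7 > 0.1, so result = 0.1
(r /\ r) = min(0.7, 0.7) = 0.7
((r -> p) -> (r /\ r)): 0.1 ≤ 0.7, so result = 1
(~(~p /\ ~p) \/ ((r -> p) -> (r /\ r))) = max(1, 1) = 1
(r -> r): 0.7 ≤ 0.7, so result = 1
((r -> r) -> q): 1 > 0.8, so result = 0.8
(q \/ r) = max(0.8, 0.7) = 0.8
((q \/ r) -> r): 0.8 > 0.7, so result = 0.7
~p: Gödel ¬ of 0.1 = 0 (operand ≠ 0)
(((q \/ r) -> r) -> ~p): 0.7 > 0, so result = 0
((((q \/ r) -> r) -> ~p) \/ q) = max(0, 0.8) = 0.8
(((r -> r) -> q) \/ ((((q \/ r) -> r) -> ~p) \/ q)) = max(0.8, 0.8) = 0.8
((((r -> r) -> q) \/ ((((q \/ r) -> r) -> ~p) \/ q)) /\ r) = min(0.8, 0.7) = 0.7
((~(~p /\ ~p) \/ ((r -> p) -> (r /\ r))) \/ ((((r -> r) -> q) \/ ((((q \/ r) -> r) -> ~p) \/ q)) /\ r)) = max(1, 0.7) = 1
~q: Gödel ¬ of 0.8 = 0 (operand ≠ 0)
(~q \/ p) = max(0, 0.1) = 0.1
(((~(~p /\ ~p) \/ ((r -> p) -> (r /\ r))) \/ ((((r -> r) -> q) \/ ((((q \/ r) -> r) -> ~p) \/ q)) /\ r)) -> (~q \/ p)): 1 > 0.1, so result = 0.1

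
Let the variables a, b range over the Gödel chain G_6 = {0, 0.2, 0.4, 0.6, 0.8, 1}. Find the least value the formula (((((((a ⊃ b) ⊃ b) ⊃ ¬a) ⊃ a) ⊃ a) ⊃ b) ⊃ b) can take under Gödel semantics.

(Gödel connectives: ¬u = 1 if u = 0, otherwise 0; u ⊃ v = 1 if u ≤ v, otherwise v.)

0.20

The minimum is attained at a = 0.2, b = 0.2:
  (a ⊃ b): 0.2 ≤ 0.2, so result = 1
  ((a ⊃ b) ⊃ b): 1 > 0.2, so result = 0.2
  ¬a: Gödel ¬ of 0.2 = 0 (operand ≠ 0)
  (((a ⊃ b) ⊃ b) ⊃ ¬a): 0.2 > 0, so result = 0
  ((((a ⊃ b) ⊃ b) ⊃ ¬a) ⊃ a): 0 ≤ 0.2, so result = 1
  (((((a ⊃ b) ⊃ b) ⊃ ¬a) ⊃ a) ⊃ a): 1 > 0.2, so result = 0.2
  ((((((a ⊃ b) ⊃ b) ⊃ ¬a) ⊃ a) ⊃ a) ⊃ b): 0.2 ≤ 0.2, so result = 1
  (((((((a ⊃ b) ⊃ b) ⊃ ¬a) ⊃ a) ⊃ a) ⊃ b) ⊃ b): 1 > 0.2, so result = 0.2
Checking all 36 assignments confirms none give a value below 0.20.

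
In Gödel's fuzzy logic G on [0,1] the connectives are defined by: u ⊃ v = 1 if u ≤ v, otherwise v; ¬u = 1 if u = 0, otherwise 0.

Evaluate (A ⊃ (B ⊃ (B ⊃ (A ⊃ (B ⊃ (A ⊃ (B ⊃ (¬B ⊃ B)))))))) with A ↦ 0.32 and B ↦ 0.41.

1.00

¬B: Gödel ¬ of 0.41 = 0 (operand ≠ 0)
(¬B ⊃ B): 0 ≤ 0.41, so result = 1
(B ⊃ (¬B ⊃ B)): 0.41 ≤ 1, so result = 1
(A ⊃ (B ⊃ (¬B ⊃ B))): 0.32 ≤ 1, so result = 1
(B ⊃ (A ⊃ (B ⊃ (¬B ⊃ B)))): 0.41 ≤ 1, so result = 1
(A ⊃ (B ⊃ (A ⊃ (B ⊃ (¬B ⊃ B))))): 0.32 ≤ 1, so result = 1
(B ⊃ (A ⊃ (B ⊃ (A ⊃ (B ⊃ (¬B ⊃ B)))))): 0.41 ≤ 1, so result = 1
(B ⊃ (B ⊃ (A ⊃ (B ⊃ (A ⊃ (B ⊃ (¬B ⊃ B))))))): 0.41 ≤ 1, so result = 1
(A ⊃ (B ⊃ (B ⊃ (A ⊃ (B ⊃ (A ⊃ (B ⊃ (¬B ⊃ B)))))))): 0.32 ≤ 1, so result = 1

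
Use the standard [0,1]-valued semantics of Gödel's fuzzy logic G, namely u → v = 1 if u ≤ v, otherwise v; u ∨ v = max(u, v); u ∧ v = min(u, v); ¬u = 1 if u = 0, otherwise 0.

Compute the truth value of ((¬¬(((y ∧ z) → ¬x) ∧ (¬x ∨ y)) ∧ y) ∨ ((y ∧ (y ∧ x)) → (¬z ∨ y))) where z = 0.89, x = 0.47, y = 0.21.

1.00

(y ∧ z) = min(0.21, 0.89) = 0.21
¬x: Gödel ¬ of 0.47 = 0 (operand ≠ 0)
((y ∧ z) → ¬x): 0.21 > 0, so result = 0
¬x: Gödel ¬ of 0.47 = 0 (operand ≠ 0)
(¬x ∨ y) = max(0, 0.21) = 0.21
(((y ∧ z) → ¬x) ∧ (¬x ∨ y)) = min(0, 0.21) = 0
¬(((y ∧ z) → ¬x) ∧ (¬x ∨ y)): Gödel ¬ of 0 = 1 (operand is 0)
¬¬(((y ∧ z) → ¬x) ∧ (¬x ∨ y)): Gödel ¬ of 1 = 0 (operand ≠ 0)
(¬¬(((y ∧ z) → ¬x) ∧ (¬x ∨ y)) ∧ y) = min(0, 0.21) = 0
(y ∧ x) = min(0.21, 0.47) = 0.21
(y ∧ (y ∧ x)) = min(0.21, 0.21) = 0.21
¬z: Gödel ¬ of 0.89 = 0 (operand ≠ 0)
(¬z ∨ y) = max(0, 0.21) = 0.21
((y ∧ (y ∧ x)) → (¬z ∨ y)): 0.21 ≤ 0.21, so result = 1
((¬¬(((y ∧ z) → ¬x) ∧ (¬x ∨ y)) ∧ y) ∨ ((y ∧ (y ∧ x)) → (¬z ∨ y))) = max(0, 1) = 1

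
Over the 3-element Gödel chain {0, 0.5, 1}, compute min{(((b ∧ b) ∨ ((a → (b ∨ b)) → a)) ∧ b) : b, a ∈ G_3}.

0.00

The minimum is attained at b = 0, a = 0:
  (b ∧ b) = min(0, 0) = 0
  (b ∨ b) = max(0, 0) = 0
  (a → (b ∨ b)): 0 ≤ 0, so result = 1
  ((a → (b ∨ b)) → a): 1 > 0, so result = 0
  ((b ∧ b) ∨ ((a → (b ∨ b)) → a)) = max(0, 0) = 0
  (((b ∧ b) ∨ ((a → (b ∨ b)) → a)) ∧ b) = min(0, 0) = 0
Checking all 9 assignments confirms none give a value below 0.00.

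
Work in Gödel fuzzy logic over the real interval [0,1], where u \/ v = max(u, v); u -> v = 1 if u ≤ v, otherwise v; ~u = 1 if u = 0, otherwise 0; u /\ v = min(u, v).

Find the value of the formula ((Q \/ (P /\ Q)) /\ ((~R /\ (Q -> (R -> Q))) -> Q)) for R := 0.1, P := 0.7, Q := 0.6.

0.60

(P /\ Q) = min(0.7, 0.6) = 0.6
(Q \/ (P /\ Q)) = max(0.6, 0.6) = 0.6
~R: Gödel ¬ of 0.1 = 0 (operand ≠ 0)
(R -> Q): 0.1 ≤ 0.6, so result = 1
(Q -> (R -> Q)): 0.6 ≤ 1, so result = 1
(~R /\ (Q -> (R -> Q))) = min(0, 1) = 0
((~R /\ (Q -> (R -> Q))) -> Q): 0 ≤ 0.6, so result = 1
((Q \/ (P /\ Q)) /\ ((~R /\ (Q -> (R -> Q))) -> Q)) = min(0.6, 1) = 0.6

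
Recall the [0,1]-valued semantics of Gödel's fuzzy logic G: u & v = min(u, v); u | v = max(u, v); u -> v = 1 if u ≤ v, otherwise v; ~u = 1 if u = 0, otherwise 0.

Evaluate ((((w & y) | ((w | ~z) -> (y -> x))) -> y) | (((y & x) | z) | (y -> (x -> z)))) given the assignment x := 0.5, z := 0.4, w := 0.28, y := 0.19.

(w & y) = min(0.28, 0.19) = 0.19
~z: Gödel ¬ of 0.4 = 0 (operand ≠ 0)
(w | ~z) = max(0.28, 0) = 0.28
(y -> x): 0.19 ≤ 0.5, so result = 1
((w | ~z) -> (y -> x)): 0.28 ≤ 1, so result = 1
((w & y) | ((w | ~z) -> (y -> x))) = max(0.19, 1) = 1
(((w & y) | ((w | ~z) -> (y -> x))) -> y): 1 > 0.19, so result = 0.19
(y & x) = min(0.19, 0.5) = 0.19
((y & x) | z) = max(0.19, 0.4) = 0.4
(x -> z): 0.5 > 0.4, so result = 0.4
(y -> (x -> z)): 0.19 ≤ 0.4, so result = 1
(((y & x) | z) | (y -> (x -> z))) = max(0.4, 1) = 1
((((w & y) | ((w | ~z) -> (y -> x))) -> y) | (((y & x) | z) | (y -> (x -> z)))) = max(0.19, 1) = 1

1.00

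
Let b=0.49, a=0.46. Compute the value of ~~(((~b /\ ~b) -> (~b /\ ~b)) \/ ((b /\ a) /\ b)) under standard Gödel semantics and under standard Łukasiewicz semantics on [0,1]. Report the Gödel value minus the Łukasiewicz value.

Gödel evaluation:
  ~b: Gödel ¬ of 0.49 = 0 (operand ≠ 0)
  ~b: Gödel ¬ of 0.49 = 0 (operand ≠ 0)
  (~b /\ ~b) = min(0, 0) = 0
  ~b: Gödel ¬ of 0.49 = 0 (operand ≠ 0)
  ~b: Gödel ¬ of 0.49 = 0 (operand ≠ 0)
  (~b /\ ~b) = min(0, 0) = 0
  ((~b /\ ~b) -> (~b /\ ~b)): 0 ≤ 0, so result = 1
  (b /\ a) = min(0.49, 0.46) = 0.46
  ((b /\ a) /\ b) = min(0.46, 0.49) = 0.46
  (((~b /\ ~b) -> (~b /\ ~b)) \/ ((b /\ a) /\ b)) = max(1, 0.46) = 1
  ~(((~b /\ ~b) -> (~b /\ ~b)) \/ ((b /\ a) /\ b)): Gödel ¬ of 1 = 0 (operand ≠ 0)
  ~~(((~b /\ ~b) -> (~b /\ ~b)) \/ ((b /\ a) /\ b)): Gödel ¬ of 0 = 1 (operand is 0)
  Gödel value = 1
Łukasiewicz evaluation:
  ~b: Łukasiewicz ¬ gives 1 − 0.49 = 0.51
  ~b: Łukasiewicz ¬ gives 1 − 0.49 = 0.51
  (~b /\ ~b) = min(0.51, 0.51) = 0.51
  ~b: Łukasiewicz ¬ gives 1 − 0.49 = 0.51
  ~b: Łukasiewicz ¬ gives 1 − 0.49 = 0.51
  (~b /\ ~b) = min(0.51, 0.51) = 0.51
  ((~b /\ ~b) -> (~b /\ ~b)): min(1, 1 − 0.51 + 0.51) = 1
  (b /\ a) = min(0.49, 0.46) = 0.46
  ((b /\ a) /\ b) = min(0.46, 0.49) = 0.46
  (((~b /\ ~b) -> (~b /\ ~b)) \/ ((b /\ a) /\ b)) = max(1, 0.46) = 1
  ~(((~b /\ ~b) -> (~b /\ ~b)) \/ ((b /\ a) /\ b)): Łukasiewicz ¬ gives 1 − 1 = 0
  ~~(((~b /\ ~b) -> (~b /\ ~b)) \/ ((b /\ a) /\ b)): Łukasiewicz ¬ gives 1 − 0 = 1
  Łukasiewicz value = 1
Difference: 1 − 1 = 0.00

0.00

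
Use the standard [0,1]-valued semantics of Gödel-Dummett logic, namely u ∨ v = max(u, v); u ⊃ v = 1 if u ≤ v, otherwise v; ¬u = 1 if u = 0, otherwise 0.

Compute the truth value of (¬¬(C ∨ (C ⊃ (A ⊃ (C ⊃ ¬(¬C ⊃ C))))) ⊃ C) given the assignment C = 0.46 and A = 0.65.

¬C: Gödel ¬ of 0.46 = 0 (operand ≠ 0)
(¬C ⊃ C): 0 ≤ 0.46, so result = 1
¬(¬C ⊃ C): Gödel ¬ of 1 = 0 (operand ≠ 0)
(C ⊃ ¬(¬C ⊃ C)): 0.46 > 0, so result = 0
(A ⊃ (C ⊃ ¬(¬C ⊃ C))): 0.65 > 0, so result = 0
(C ⊃ (A ⊃ (C ⊃ ¬(¬C ⊃ C)))): 0.46 > 0, so result = 0
(C ∨ (C ⊃ (A ⊃ (C ⊃ ¬(¬C ⊃ C))))) = max(0.46, 0) = 0.46
¬(C ∨ (C ⊃ (A ⊃ (C ⊃ ¬(¬C ⊃ C))))): Gödel ¬ of 0.46 = 0 (operand ≠ 0)
¬¬(C ∨ (C ⊃ (A ⊃ (C ⊃ ¬(¬C ⊃ C))))): Gödel ¬ of 0 = 1 (operand is 0)
(¬¬(C ∨ (C ⊃ (A ⊃ (C ⊃ ¬(¬C ⊃ C))))) ⊃ C): 1 > 0.46, so result = 0.46

0.46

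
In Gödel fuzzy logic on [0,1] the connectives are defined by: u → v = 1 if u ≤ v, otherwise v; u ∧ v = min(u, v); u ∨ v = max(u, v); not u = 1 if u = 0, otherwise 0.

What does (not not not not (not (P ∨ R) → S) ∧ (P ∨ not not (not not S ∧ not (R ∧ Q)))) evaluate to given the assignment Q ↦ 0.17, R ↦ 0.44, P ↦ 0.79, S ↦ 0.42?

(P ∨ R) = max(0.79, 0.44) = 0.79
not (P ∨ R): Gödel ¬ of 0.79 = 0 (operand ≠ 0)
(not (P ∨ R) → S): 0 ≤ 0.42, so result = 1
not (not (P ∨ R) → S): Gödel ¬ of 1 = 0 (operand ≠ 0)
not not (not (P ∨ R) → S): Gödel ¬ of 0 = 1 (operand is 0)
not not not (not (P ∨ R) → S): Gödel ¬ of 1 = 0 (operand ≠ 0)
not not not not (not (P ∨ R) → S): Gödel ¬ of 0 = 1 (operand is 0)
not S: Gödel ¬ of 0.42 = 0 (operand ≠ 0)
not not S: Gödel ¬ of 0 = 1 (operand is 0)
(R ∧ Q) = min(0.44, 0.17) = 0.17
not (R ∧ Q): Gödel ¬ of 0.17 = 0 (operand ≠ 0)
(not not S ∧ not (R ∧ Q)) = min(1, 0) = 0
not (not not S ∧ not (R ∧ Q)): Gödel ¬ of 0 = 1 (operand is 0)
not not (not not S ∧ not (R ∧ Q)): Gödel ¬ of 1 = 0 (operand ≠ 0)
(P ∨ not not (not not S ∧ not (R ∧ Q))) = max(0.79, 0) = 0.79
(not not not not (not (P ∨ R) → S) ∧ (P ∨ not not (not not S ∧ not (R ∧ Q)))) = min(1, 0.79) = 0.79

0.79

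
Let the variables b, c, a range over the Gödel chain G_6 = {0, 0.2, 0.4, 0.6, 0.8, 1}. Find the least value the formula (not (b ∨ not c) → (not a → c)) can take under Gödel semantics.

0.20

The minimum is attained at b = 0, c = 0.2, a = 0:
  not c: Gödel ¬ of 0.2 = 0 (operand ≠ 0)
  (b ∨ not c) = max(0, 0) = 0
  not (b ∨ not c): Gödel ¬ of 0 = 1 (operand is 0)
  not a: Gödel ¬ of 0 = 1 (operand is 0)
  (not a → c): 1 > 0.2, so result = 0.2
  (not (b ∨ not c) → (not a → c)): 1 > 0.2, so result = 0.2
Checking all 216 assignments confirms none give a value below 0.20.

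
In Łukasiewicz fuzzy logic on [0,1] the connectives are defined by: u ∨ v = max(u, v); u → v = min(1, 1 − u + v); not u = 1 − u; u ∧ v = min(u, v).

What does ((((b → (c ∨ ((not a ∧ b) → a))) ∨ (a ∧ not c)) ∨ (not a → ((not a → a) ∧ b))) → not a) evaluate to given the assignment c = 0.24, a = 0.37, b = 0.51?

0.63

not a: Łukasiewicz ¬ gives 1 − 0.37 = 0.63
(not a ∧ b) = min(0.63, 0.51) = 0.51
((not a ∧ b) → a): min(1, 1 − 0.51 + 0.37) = 0.86
(c ∨ ((not a ∧ b) → a)) = max(0.24, 0.86) = 0.86
(b → (c ∨ ((not a ∧ b) → a))): min(1, 1 − 0.51 + 0.86) = 1
not c: Łukasiewicz ¬ gives 1 − 0.24 = 0.76
(a ∧ not c) = min(0.37, 0.76) = 0.37
((b → (c ∨ ((not a ∧ b) → a))) ∨ (a ∧ not c)) = max(1, 0.37) = 1
not a: Łukasiewicz ¬ gives 1 − 0.37 = 0.63
not a: Łukasiewicz ¬ gives 1 − 0.37 = 0.63
(not a → a): min(1, 1 − 0.63 + 0.37) = 0.74
((not a → a) ∧ b) = min(0.74, 0.51) = 0.51
(not a → ((not a → a) ∧ b)): min(1, 1 − 0.63 + 0.51) = 0.88
(((b → (c ∨ ((not a ∧ b) → a))) ∨ (a ∧ not c)) ∨ (not a → ((not a → a) ∧ b))) = max(1, 0.88) = 1
not a: Łukasiewicz ¬ gives 1 − 0.37 = 0.63
((((b → (c ∨ ((not a ∧ b) → a))) ∨ (a ∧ not c)) ∨ (not a → ((not a → a) ∧ b))) → not a): min(1, 1 − 1 + 0.63) = 0.63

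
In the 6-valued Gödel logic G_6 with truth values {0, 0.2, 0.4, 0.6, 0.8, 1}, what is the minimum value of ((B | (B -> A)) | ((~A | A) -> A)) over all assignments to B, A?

The minimum is attained at B = 0.2, A = 0:
  (B -> A): 0.2 > 0, so result = 0
  (B | (B -> A)) = max(0.2, 0) = 0.2
  ~A: Gödel ¬ of 0 = 1 (operand is 0)
  (~A | A) = max(1, 0) = 1
  ((~A | A) -> A): 1 > 0, so result = 0
  ((B | (B -> A)) | ((~A | A) -> A)) = max(0.2, 0) = 0.2
Checking all 36 assignments confirms none give a value below 0.20.

0.20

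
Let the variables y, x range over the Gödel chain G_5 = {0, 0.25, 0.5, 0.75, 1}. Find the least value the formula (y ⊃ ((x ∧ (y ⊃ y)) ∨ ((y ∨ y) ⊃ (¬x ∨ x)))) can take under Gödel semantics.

The minimum is attained at y = 0.5, x = 0.25:
  (y ⊃ y): 0.5 ≤ 0.5, so result = 1
  (x ∧ (y ⊃ y)) = min(0.25, 1) = 0.25
  (y ∨ y) = max(0.5, 0.5) = 0.5
  ¬x: Gödel ¬ of 0.25 = 0 (operand ≠ 0)
  (¬x ∨ x) = max(0, 0.25) = 0.25
  ((y ∨ y) ⊃ (¬x ∨ x)): 0.5 > 0.25, so result = 0.25
  ((x ∧ (y ⊃ y)) ∨ ((y ∨ y) ⊃ (¬x ∨ x))) = max(0.25, 0.25) = 0.25
  (y ⊃ ((x ∧ (y ⊃ y)) ∨ ((y ∨ y) ⊃ (¬x ∨ x)))): 0.5 > 0.25, so result = 0.25
Checking all 25 assignments confirms none give a value below 0.25.

0.25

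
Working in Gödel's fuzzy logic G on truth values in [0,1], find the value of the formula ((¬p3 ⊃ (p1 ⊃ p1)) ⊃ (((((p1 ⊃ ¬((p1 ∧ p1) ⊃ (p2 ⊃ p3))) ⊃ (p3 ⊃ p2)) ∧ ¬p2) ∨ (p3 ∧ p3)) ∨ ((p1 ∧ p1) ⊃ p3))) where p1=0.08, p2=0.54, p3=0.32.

1.00

¬p3: Gödel ¬ of 0.32 = 0 (operand ≠ 0)
(p1 ⊃ p1): 0.08 ≤ 0.08, so result = 1
(¬p3 ⊃ (p1 ⊃ p1)): 0 ≤ 1, so result = 1
(p1 ∧ p1) = min(0.08, 0.08) = 0.08
(p2 ⊃ p3): 0.54 > 0.32, so result = 0.32
((p1 ∧ p1) ⊃ (p2 ⊃ p3)): 0.08 ≤ 0.32, so result = 1
¬((p1 ∧ p1) ⊃ (p2 ⊃ p3)): Gödel ¬ of 1 = 0 (operand ≠ 0)
(p1 ⊃ ¬((p1 ∧ p1) ⊃ (p2 ⊃ p3))): 0.08 > 0, so result = 0
(p3 ⊃ p2): 0.32 ≤ 0.54, so result = 1
((p1 ⊃ ¬((p1 ∧ p1) ⊃ (p2 ⊃ p3))) ⊃ (p3 ⊃ p2)): 0 ≤ 1, so result = 1
¬p2: Gödel ¬ of 0.54 = 0 (operand ≠ 0)
(((p1 ⊃ ¬((p1 ∧ p1) ⊃ (p2 ⊃ p3))) ⊃ (p3 ⊃ p2)) ∧ ¬p2) = min(1, 0) = 0
(p3 ∧ p3) = min(0.32, 0.32) = 0.32
((((p1 ⊃ ¬((p1 ∧ p1) ⊃ (p2 ⊃ p3))) ⊃ (p3 ⊃ p2)) ∧ ¬p2) ∨ (p3 ∧ p3)) = max(0, 0.32) = 0.32
(p1 ∧ p1) = min(0.08, 0.08) = 0.08
((p1 ∧ p1) ⊃ p3): 0.08 ≤ 0.32, so result = 1
(((((p1 ⊃ ¬((p1 ∧ p1) ⊃ (p2 ⊃ p3))) ⊃ (p3 ⊃ p2)) ∧ ¬p2) ∨ (p3 ∧ p3)) ∨ ((p1 ∧ p1) ⊃ p3)) = max(0.32, 1) = 1
((¬p3 ⊃ (p1 ⊃ p1)) ⊃ (((((p1 ⊃ ¬((p1 ∧ p1) ⊃ (p2 ⊃ p3))) ⊃ (p3 ⊃ p2)) ∧ ¬p2) ∨ (p3 ∧ p3)) ∨ ((p1 ∧ p1) ⊃ p3))): 1 ≤ 1, so result = 1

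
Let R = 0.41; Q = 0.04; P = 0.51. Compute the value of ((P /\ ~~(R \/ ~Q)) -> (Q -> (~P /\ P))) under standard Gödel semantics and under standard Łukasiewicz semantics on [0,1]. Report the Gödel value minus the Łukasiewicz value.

Gödel evaluation:
  ~Q: Gödel ¬ of 0.04 = 0 (operand ≠ 0)
  (R \/ ~Q) = max(0.41, 0) = 0.41
  ~(R \/ ~Q): Gödel ¬ of 0.41 = 0 (operand ≠ 0)
  ~~(R \/ ~Q): Gödel ¬ of 0 = 1 (operand is 0)
  (P /\ ~~(R \/ ~Q)) = min(0.51, 1) = 0.51
  ~P: Gödel ¬ of 0.51 = 0 (operand ≠ 0)
  (~P /\ P) = min(0, 0.51) = 0
  (Q -> (~P /\ P)): 0.04 > 0, so result = 0
  ((P /\ ~~(R \/ ~Q)) -> (Q -> (~P /\ P))): 0.51 > 0, so result = 0
  Gödel value = 0
Łukasiewicz evaluation:
  ~Q: Łukasiewicz ¬ gives 1 − 0.04 = 0.96
  (R \/ ~Q) = max(0.41, 0.96) = 0.96
  ~(R \/ ~Q): Łukasiewicz ¬ gives 1 − 0.96 = 0.04
  ~~(R \/ ~Q): Łukasiewicz ¬ gives 1 − 0.04 = 0.96
  (P /\ ~~(R \/ ~Q)) = min(0.51, 0.96) = 0.51
  ~P: Łukasiewicz ¬ gives 1 − 0.51 = 0.49
  (~P /\ P) = min(0.49, 0.51) = 0.49
  (Q -> (~P /\ P)): min(1, 1 − 0.04 + 0.49) = 1
  ((P /\ ~~(R \/ ~Q)) -> (Q -> (~P /\ P))): min(1, 1 − 0.51 + 1) = 1
  Łukasiewicz value = 1
Difference: 0 − 1 = -1.00

-1.00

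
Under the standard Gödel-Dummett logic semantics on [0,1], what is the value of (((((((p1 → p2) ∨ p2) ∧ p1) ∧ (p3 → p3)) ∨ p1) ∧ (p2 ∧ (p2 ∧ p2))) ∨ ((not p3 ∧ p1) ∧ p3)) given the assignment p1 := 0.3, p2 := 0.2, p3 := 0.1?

(p1 → p2): 0.3 > 0.2, so result = 0.2
((p1 → p2) ∨ p2) = max(0.2, 0.2) = 0.2
(((p1 → p2) ∨ p2) ∧ p1) = min(0.2, 0.3) = 0.2
(p3 → p3): 0.1 ≤ 0.1, so result = 1
((((p1 → p2) ∨ p2) ∧ p1) ∧ (p3 → p3)) = min(0.2, 1) = 0.2
(((((p1 → p2) ∨ p2) ∧ p1) ∧ (p3 → p3)) ∨ p1) = max(0.2, 0.3) = 0.3
(p2 ∧ p2) = min(0.2, 0.2) = 0.2
(p2 ∧ (p2 ∧ p2)) = min(0.2, 0.2) = 0.2
((((((p1 → p2) ∨ p2) ∧ p1) ∧ (p3 → p3)) ∨ p1) ∧ (p2 ∧ (p2 ∧ p2))) = min(0.3, 0.2) = 0.2
not p3: Gödel ¬ of 0.1 = 0 (operand ≠ 0)
(not p3 ∧ p1) = min(0, 0.3) = 0
((not p3 ∧ p1) ∧ p3) = min(0, 0.1) = 0
(((((((p1 → p2) ∨ p2) ∧ p1) ∧ (p3 → p3)) ∨ p1) ∧ (p2 ∧ (p2 ∧ p2))) ∨ ((not p3 ∧ p1) ∧ p3)) = max(0.2, 0) = 0.2

0.20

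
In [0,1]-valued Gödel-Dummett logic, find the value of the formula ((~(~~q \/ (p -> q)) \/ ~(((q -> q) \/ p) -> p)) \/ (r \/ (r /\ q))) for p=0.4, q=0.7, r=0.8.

0.80

~q: Gödel ¬ of 0.7 = 0 (operand ≠ 0)
~~q: Gödel ¬ of 0 = 1 (operand is 0)
(p -> q): 0.4 ≤ 0.7, so result = 1
(~~q \/ (p -> q)) = max(1, 1) = 1
~(~~q \/ (p -> q)): Gödel ¬ of 1 = 0 (operand ≠ 0)
(q -> q): 0.7 ≤ 0.7, so result = 1
((q -> q) \/ p) = max(1, 0.4) = 1
(((q -> q) \/ p) -> p): 1 > 0.4, so result = 0.4
~(((q -> q) \/ p) -> p): Gödel ¬ of 0.4 = 0 (operand ≠ 0)
(~(~~q \/ (p -> q)) \/ ~(((q -> q) \/ p) -> p)) = max(0, 0) = 0
(r /\ q) = min(0.8, 0.7) = 0.7
(r \/ (r /\ q)) = max(0.8, 0.7) = 0.8
((~(~~q \/ (p -> q)) \/ ~(((q -> q) \/ p) -> p)) \/ (r \/ (r /\ q))) = max(0, 0.8) = 0.8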